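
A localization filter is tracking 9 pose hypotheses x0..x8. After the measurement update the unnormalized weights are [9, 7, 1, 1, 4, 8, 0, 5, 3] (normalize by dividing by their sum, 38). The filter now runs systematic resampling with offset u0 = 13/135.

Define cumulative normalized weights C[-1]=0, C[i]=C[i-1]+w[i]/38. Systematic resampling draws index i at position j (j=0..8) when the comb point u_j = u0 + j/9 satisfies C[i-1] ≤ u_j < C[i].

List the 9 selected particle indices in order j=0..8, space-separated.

C = [9/38, 8/19, 17/38, 9/19, 11/19, 15/19, 15/19, 35/38, 1]
j=0: u_0=13/135 ∈ [0, 9/38) → index 0
j=1: u_1=28/135 ∈ [0, 9/38) → index 0
j=2: u_2=43/135 ∈ [9/38, 8/19) → index 1
j=3: u_3=58/135 ∈ [8/19, 17/38) → index 2
j=4: u_4=73/135 ∈ [9/19, 11/19) → index 4
j=5: u_5=88/135 ∈ [11/19, 15/19) → index 5
j=6: u_6=103/135 ∈ [11/19, 15/19) → index 5
j=7: u_7=118/135 ∈ [15/19, 35/38) → index 7
j=8: u_8=133/135 ∈ [35/38, 1) → index 8

0 0 1 2 4 5 5 7 8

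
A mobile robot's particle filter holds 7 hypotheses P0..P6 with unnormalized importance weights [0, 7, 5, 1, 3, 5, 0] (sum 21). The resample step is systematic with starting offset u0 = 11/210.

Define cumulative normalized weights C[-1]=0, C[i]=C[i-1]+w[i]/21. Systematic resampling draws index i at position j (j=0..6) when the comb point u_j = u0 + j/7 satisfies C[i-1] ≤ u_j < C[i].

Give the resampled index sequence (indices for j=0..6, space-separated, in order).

C = [0, 1/3, 4/7, 13/21, 16/21, 1, 1]
j=0: u_0=11/210 ∈ [0, 1/3) → index 1
j=1: u_1=41/210 ∈ [0, 1/3) → index 1
j=2: u_2=71/210 ∈ [1/3, 4/7) → index 2
j=3: u_3=101/210 ∈ [1/3, 4/7) → index 2
j=4: u_4=131/210 ∈ [13/21, 16/21) → index 4
j=5: u_5=23/30 ∈ [16/21, 1) → index 5
j=6: u_6=191/210 ∈ [16/21, 1) → index 5

1 1 2 2 4 5 5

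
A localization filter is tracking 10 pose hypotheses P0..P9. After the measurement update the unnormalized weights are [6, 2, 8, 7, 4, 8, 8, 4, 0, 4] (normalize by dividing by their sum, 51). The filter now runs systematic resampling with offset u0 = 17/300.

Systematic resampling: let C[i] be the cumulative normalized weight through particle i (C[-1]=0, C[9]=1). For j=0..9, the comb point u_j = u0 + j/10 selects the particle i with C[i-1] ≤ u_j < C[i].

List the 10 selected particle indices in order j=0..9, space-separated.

C = [2/17, 8/51, 16/51, 23/51, 9/17, 35/51, 43/51, 47/51, 47/51, 1]
j=0: u_0=17/300 ∈ [0, 2/17) → index 0
j=1: u_1=47/300 ∈ [2/17, 8/51) → index 1
j=2: u_2=77/300 ∈ [8/51, 16/51) → index 2
j=3: u_3=107/300 ∈ [16/51, 23/51) → index 3
j=4: u_4=137/300 ∈ [23/51, 9/17) → index 4
j=5: u_5=167/300 ∈ [9/17, 35/51) → index 5
j=6: u_6=197/300 ∈ [9/17, 35/51) → index 5
j=7: u_7=227/300 ∈ [35/51, 43/51) → index 6
j=8: u_8=257/300 ∈ [43/51, 47/51) → index 7
j=9: u_9=287/300 ∈ [47/51, 1) → index 9

0 1 2 3 4 5 5 6 7 9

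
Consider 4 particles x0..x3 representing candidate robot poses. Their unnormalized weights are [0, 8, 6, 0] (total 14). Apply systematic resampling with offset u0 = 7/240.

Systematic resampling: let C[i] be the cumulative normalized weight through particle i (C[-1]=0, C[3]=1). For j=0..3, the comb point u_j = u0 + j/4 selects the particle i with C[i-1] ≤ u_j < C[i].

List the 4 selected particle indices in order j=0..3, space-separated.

C = [0, 4/7, 1, 1]
j=0: u_0=7/240 ∈ [0, 4/7) → index 1
j=1: u_1=67/240 ∈ [0, 4/7) → index 1
j=2: u_2=127/240 ∈ [0, 4/7) → index 1
j=3: u_3=187/240 ∈ [4/7, 1) → index 2

1 1 1 2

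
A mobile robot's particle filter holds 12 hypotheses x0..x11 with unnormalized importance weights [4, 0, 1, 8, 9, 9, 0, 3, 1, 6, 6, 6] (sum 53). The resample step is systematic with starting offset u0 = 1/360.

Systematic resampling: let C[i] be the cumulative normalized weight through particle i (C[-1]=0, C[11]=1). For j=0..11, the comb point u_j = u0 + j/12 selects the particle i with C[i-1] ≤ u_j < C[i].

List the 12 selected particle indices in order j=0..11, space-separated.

C = [4/53, 4/53, 5/53, 13/53, 22/53, 31/53, 31/53, 34/53, 35/53, 41/53, 47/53, 1]
j=0: u_0=1/360 ∈ [0, 4/53) → index 0
j=1: u_1=31/360 ∈ [4/53, 5/53) → index 2
j=2: u_2=61/360 ∈ [5/53, 13/53) → index 3
j=3: u_3=91/360 ∈ [13/53, 22/53) → index 4
j=4: u_4=121/360 ∈ [13/53, 22/53) → index 4
j=5: u_5=151/360 ∈ [22/53, 31/53) → index 5
j=6: u_6=181/360 ∈ [22/53, 31/53) → index 5
j=7: u_7=211/360 ∈ [31/53, 34/53) → index 7
j=8: u_8=241/360 ∈ [35/53, 41/53) → index 9
j=9: u_9=271/360 ∈ [35/53, 41/53) → index 9
j=10: u_10=301/360 ∈ [41/53, 47/53) → index 10
j=11: u_11=331/360 ∈ [47/53, 1) → index 11

0 2 3 4 4 5 5 7 9 9 10 11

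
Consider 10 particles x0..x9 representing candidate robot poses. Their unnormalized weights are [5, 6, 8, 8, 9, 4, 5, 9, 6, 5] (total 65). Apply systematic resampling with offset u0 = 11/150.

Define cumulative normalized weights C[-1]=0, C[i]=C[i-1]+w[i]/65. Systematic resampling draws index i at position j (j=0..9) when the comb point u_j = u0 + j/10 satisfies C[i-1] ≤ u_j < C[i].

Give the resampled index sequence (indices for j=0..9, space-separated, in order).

0 2 2 3 4 5 6 7 8 9

C = [1/13, 11/65, 19/65, 27/65, 36/65, 8/13, 9/13, 54/65, 12/13, 1]
j=0: u_0=11/150 ∈ [0, 1/13) → index 0
j=1: u_1=13/75 ∈ [11/65, 19/65) → index 2
j=2: u_2=41/150 ∈ [11/65, 19/65) → index 2
j=3: u_3=28/75 ∈ [19/65, 27/65) → index 3
j=4: u_4=71/150 ∈ [27/65, 36/65) → index 4
j=5: u_5=43/75 ∈ [36/65, 8/13) → index 5
j=6: u_6=101/150 ∈ [8/13, 9/13) → index 6
j=7: u_7=58/75 ∈ [9/13, 54/65) → index 7
j=8: u_8=131/150 ∈ [54/65, 12/13) → index 8
j=9: u_9=73/75 ∈ [12/13, 1) → index 9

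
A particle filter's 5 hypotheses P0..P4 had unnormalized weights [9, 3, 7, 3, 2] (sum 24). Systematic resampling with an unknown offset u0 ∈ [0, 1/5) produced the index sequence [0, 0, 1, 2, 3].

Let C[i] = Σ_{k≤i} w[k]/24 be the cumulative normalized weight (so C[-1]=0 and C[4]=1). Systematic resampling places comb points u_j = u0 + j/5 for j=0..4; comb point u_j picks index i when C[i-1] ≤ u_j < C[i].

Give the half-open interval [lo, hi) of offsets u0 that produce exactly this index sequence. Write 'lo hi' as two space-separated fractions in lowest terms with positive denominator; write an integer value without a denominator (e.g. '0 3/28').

C = [3/8, 1/2, 19/24, 11/12, 1]
j=0 picked index 0: u0 ∈ [0, 3/8)
j=1 picked index 0: u0 ∈ [-1/5, 7/40)
j=2 picked index 1: u0 ∈ [-1/40, 1/10)
j=3 picked index 2: u0 ∈ [-1/10, 23/120)
j=4 picked index 3: u0 ∈ [-1/120, 7/60)
intersection: [0, 1/10)

0 1/10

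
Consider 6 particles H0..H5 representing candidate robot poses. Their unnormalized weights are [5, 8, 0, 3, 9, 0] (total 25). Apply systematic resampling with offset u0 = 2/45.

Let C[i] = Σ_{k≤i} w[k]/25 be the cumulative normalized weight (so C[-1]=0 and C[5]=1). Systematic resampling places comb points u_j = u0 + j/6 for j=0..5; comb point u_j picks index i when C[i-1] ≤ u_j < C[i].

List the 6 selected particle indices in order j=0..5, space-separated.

0 1 1 3 4 4

C = [1/5, 13/25, 13/25, 16/25, 1, 1]
j=0: u_0=2/45 ∈ [0, 1/5) → index 0
j=1: u_1=19/90 ∈ [1/5, 13/25) → index 1
j=2: u_2=17/45 ∈ [1/5, 13/25) → index 1
j=3: u_3=49/90 ∈ [13/25, 16/25) → index 3
j=4: u_4=32/45 ∈ [16/25, 1) → index 4
j=5: u_5=79/90 ∈ [16/25, 1) → index 4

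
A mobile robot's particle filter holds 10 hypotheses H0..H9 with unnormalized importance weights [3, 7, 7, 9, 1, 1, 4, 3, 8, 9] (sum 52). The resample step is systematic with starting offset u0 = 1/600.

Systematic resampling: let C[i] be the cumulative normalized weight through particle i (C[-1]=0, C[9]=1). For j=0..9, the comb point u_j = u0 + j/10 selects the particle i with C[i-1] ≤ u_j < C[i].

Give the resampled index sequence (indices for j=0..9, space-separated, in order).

0 1 2 2 3 4 6 8 8 9

C = [3/52, 5/26, 17/52, 1/2, 27/52, 7/13, 8/13, 35/52, 43/52, 1]
j=0: u_0=1/600 ∈ [0, 3/52) → index 0
j=1: u_1=61/600 ∈ [3/52, 5/26) → index 1
j=2: u_2=121/600 ∈ [5/26, 17/52) → index 2
j=3: u_3=181/600 ∈ [5/26, 17/52) → index 2
j=4: u_4=241/600 ∈ [17/52, 1/2) → index 3
j=5: u_5=301/600 ∈ [1/2, 27/52) → index 4
j=6: u_6=361/600 ∈ [7/13, 8/13) → index 6
j=7: u_7=421/600 ∈ [35/52, 43/52) → index 8
j=8: u_8=481/600 ∈ [35/52, 43/52) → index 8
j=9: u_9=541/600 ∈ [43/52, 1) → index 9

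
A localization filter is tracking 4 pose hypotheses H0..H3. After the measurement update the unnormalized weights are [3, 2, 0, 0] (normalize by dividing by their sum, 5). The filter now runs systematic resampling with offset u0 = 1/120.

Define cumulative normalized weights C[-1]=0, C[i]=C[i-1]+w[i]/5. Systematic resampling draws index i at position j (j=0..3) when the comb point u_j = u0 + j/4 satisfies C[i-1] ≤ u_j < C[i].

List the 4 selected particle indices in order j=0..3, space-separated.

C = [3/5, 1, 1, 1]
j=0: u_0=1/120 ∈ [0, 3/5) → index 0
j=1: u_1=31/120 ∈ [0, 3/5) → index 0
j=2: u_2=61/120 ∈ [0, 3/5) → index 0
j=3: u_3=91/120 ∈ [3/5, 1) → index 1

0 0 0 1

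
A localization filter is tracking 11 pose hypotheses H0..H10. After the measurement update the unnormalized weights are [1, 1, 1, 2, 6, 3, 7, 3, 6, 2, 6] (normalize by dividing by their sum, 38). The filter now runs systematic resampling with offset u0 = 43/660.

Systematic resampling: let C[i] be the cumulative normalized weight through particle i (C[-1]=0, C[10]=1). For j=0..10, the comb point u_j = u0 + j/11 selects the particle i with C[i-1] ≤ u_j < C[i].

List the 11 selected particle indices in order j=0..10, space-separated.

2 4 4 5 6 6 7 8 9 10 10

C = [1/38, 1/19, 3/38, 5/38, 11/38, 7/19, 21/38, 12/19, 15/19, 16/19, 1]
j=0: u_0=43/660 ∈ [1/19, 3/38) → index 2
j=1: u_1=103/660 ∈ [5/38, 11/38) → index 4
j=2: u_2=163/660 ∈ [5/38, 11/38) → index 4
j=3: u_3=223/660 ∈ [11/38, 7/19) → index 5
j=4: u_4=283/660 ∈ [7/19, 21/38) → index 6
j=5: u_5=343/660 ∈ [7/19, 21/38) → index 6
j=6: u_6=403/660 ∈ [21/38, 12/19) → index 7
j=7: u_7=463/660 ∈ [12/19, 15/19) → index 8
j=8: u_8=523/660 ∈ [15/19, 16/19) → index 9
j=9: u_9=53/60 ∈ [16/19, 1) → index 10
j=10: u_10=643/660 ∈ [16/19, 1) → index 10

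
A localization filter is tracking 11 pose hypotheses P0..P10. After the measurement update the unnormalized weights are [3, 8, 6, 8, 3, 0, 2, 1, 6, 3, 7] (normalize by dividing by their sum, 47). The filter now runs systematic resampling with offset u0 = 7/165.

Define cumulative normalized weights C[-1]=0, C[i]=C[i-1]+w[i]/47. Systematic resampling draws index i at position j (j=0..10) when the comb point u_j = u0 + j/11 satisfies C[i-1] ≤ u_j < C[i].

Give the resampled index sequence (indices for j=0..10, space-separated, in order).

0 1 1 2 3 3 4 8 8 10 10

C = [3/47, 11/47, 17/47, 25/47, 28/47, 28/47, 30/47, 31/47, 37/47, 40/47, 1]
j=0: u_0=7/165 ∈ [0, 3/47) → index 0
j=1: u_1=2/15 ∈ [3/47, 11/47) → index 1
j=2: u_2=37/165 ∈ [3/47, 11/47) → index 1
j=3: u_3=52/165 ∈ [11/47, 17/47) → index 2
j=4: u_4=67/165 ∈ [17/47, 25/47) → index 3
j=5: u_5=82/165 ∈ [17/47, 25/47) → index 3
j=6: u_6=97/165 ∈ [25/47, 28/47) → index 4
j=7: u_7=112/165 ∈ [31/47, 37/47) → index 8
j=8: u_8=127/165 ∈ [31/47, 37/47) → index 8
j=9: u_9=142/165 ∈ [40/47, 1) → index 10
j=10: u_10=157/165 ∈ [40/47, 1) → index 10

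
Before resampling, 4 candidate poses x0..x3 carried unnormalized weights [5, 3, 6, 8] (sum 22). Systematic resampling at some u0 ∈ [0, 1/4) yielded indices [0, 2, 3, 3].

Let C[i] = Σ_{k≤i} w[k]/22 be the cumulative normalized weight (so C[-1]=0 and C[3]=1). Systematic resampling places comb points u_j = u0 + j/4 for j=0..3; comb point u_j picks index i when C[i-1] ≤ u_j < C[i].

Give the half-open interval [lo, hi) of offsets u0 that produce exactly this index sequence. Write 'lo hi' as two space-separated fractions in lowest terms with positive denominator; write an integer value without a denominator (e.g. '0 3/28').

3/22 5/22

C = [5/22, 4/11, 7/11, 1]
j=0 picked index 0: u0 ∈ [0, 5/22)
j=1 picked index 2: u0 ∈ [5/44, 17/44)
j=2 picked index 3: u0 ∈ [3/22, 1/2)
j=3 picked index 3: u0 ∈ [-5/44, 1/4)
intersection: [3/22, 5/22)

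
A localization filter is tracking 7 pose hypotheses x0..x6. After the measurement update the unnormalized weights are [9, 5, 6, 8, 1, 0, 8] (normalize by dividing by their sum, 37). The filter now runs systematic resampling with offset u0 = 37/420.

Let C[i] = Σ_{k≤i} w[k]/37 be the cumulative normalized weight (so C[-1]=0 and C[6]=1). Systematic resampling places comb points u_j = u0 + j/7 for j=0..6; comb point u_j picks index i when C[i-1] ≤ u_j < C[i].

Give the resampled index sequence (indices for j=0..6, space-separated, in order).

0 0 1 2 3 6 6

C = [9/37, 14/37, 20/37, 28/37, 29/37, 29/37, 1]
j=0: u_0=37/420 ∈ [0, 9/37) → index 0
j=1: u_1=97/420 ∈ [0, 9/37) → index 0
j=2: u_2=157/420 ∈ [9/37, 14/37) → index 1
j=3: u_3=31/60 ∈ [14/37, 20/37) → index 2
j=4: u_4=277/420 ∈ [20/37, 28/37) → index 3
j=5: u_5=337/420 ∈ [29/37, 1) → index 6
j=6: u_6=397/420 ∈ [29/37, 1) → index 6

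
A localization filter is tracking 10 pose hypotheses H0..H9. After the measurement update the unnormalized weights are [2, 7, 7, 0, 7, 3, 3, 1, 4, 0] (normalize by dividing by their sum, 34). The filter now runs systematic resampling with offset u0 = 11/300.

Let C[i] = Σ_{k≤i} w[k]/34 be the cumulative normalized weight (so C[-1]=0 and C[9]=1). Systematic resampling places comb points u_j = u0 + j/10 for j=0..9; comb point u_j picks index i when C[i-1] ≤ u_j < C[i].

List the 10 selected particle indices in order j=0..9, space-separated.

C = [1/17, 9/34, 8/17, 8/17, 23/34, 13/17, 29/34, 15/17, 1, 1]
j=0: u_0=11/300 ∈ [0, 1/17) → index 0
j=1: u_1=41/300 ∈ [1/17, 9/34) → index 1
j=2: u_2=71/300 ∈ [1/17, 9/34) → index 1
j=3: u_3=101/300 ∈ [9/34, 8/17) → index 2
j=4: u_4=131/300 ∈ [9/34, 8/17) → index 2
j=5: u_5=161/300 ∈ [8/17, 23/34) → index 4
j=6: u_6=191/300 ∈ [8/17, 23/34) → index 4
j=7: u_7=221/300 ∈ [23/34, 13/17) → index 5
j=8: u_8=251/300 ∈ [13/17, 29/34) → index 6
j=9: u_9=281/300 ∈ [15/17, 1) → index 8

0 1 1 2 2 4 4 5 6 8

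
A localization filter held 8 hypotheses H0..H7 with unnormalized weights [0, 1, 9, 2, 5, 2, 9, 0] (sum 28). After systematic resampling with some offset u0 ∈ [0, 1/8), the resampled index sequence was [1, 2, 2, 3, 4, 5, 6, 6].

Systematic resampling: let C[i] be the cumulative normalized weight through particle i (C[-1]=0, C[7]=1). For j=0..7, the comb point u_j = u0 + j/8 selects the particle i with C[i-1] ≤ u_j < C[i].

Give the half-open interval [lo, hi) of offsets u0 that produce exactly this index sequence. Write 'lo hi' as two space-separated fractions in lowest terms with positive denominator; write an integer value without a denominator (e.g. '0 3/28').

0 1/28

C = [0, 1/28, 5/14, 3/7, 17/28, 19/28, 1, 1]
j=0 picked index 1: u0 ∈ [0, 1/28)
j=1 picked index 2: u0 ∈ [-5/56, 13/56)
j=2 picked index 2: u0 ∈ [-3/14, 3/28)
j=3 picked index 3: u0 ∈ [-1/56, 3/56)
j=4 picked index 4: u0 ∈ [-1/14, 3/28)
j=5 picked index 5: u0 ∈ [-1/56, 3/56)
j=6 picked index 6: u0 ∈ [-1/14, 1/4)
j=7 picked index 6: u0 ∈ [-11/56, 1/8)
intersection: [0, 1/28)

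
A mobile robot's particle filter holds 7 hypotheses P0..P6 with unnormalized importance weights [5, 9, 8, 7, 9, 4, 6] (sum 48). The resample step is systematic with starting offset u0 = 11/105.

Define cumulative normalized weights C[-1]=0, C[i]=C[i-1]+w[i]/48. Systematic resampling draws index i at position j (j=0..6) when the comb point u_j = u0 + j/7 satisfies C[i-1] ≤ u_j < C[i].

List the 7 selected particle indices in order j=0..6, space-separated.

C = [5/48, 7/24, 11/24, 29/48, 19/24, 7/8, 1]
j=0: u_0=11/105 ∈ [5/48, 7/24) → index 1
j=1: u_1=26/105 ∈ [5/48, 7/24) → index 1
j=2: u_2=41/105 ∈ [7/24, 11/24) → index 2
j=3: u_3=8/15 ∈ [11/24, 29/48) → index 3
j=4: u_4=71/105 ∈ [29/48, 19/24) → index 4
j=5: u_5=86/105 ∈ [19/24, 7/8) → index 5
j=6: u_6=101/105 ∈ [7/8, 1) → index 6

1 1 2 3 4 5 6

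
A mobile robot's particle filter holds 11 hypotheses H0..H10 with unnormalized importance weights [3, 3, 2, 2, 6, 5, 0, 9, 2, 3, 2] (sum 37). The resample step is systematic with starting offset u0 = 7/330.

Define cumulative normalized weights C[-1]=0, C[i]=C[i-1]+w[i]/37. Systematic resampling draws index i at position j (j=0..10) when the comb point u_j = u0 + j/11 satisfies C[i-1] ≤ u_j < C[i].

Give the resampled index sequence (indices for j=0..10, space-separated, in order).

0 1 2 4 4 5 5 7 7 8 9

C = [3/37, 6/37, 8/37, 10/37, 16/37, 21/37, 21/37, 30/37, 32/37, 35/37, 1]
j=0: u_0=7/330 ∈ [0, 3/37) → index 0
j=1: u_1=37/330 ∈ [3/37, 6/37) → index 1
j=2: u_2=67/330 ∈ [6/37, 8/37) → index 2
j=3: u_3=97/330 ∈ [10/37, 16/37) → index 4
j=4: u_4=127/330 ∈ [10/37, 16/37) → index 4
j=5: u_5=157/330 ∈ [16/37, 21/37) → index 5
j=6: u_6=17/30 ∈ [16/37, 21/37) → index 5
j=7: u_7=217/330 ∈ [21/37, 30/37) → index 7
j=8: u_8=247/330 ∈ [21/37, 30/37) → index 7
j=9: u_9=277/330 ∈ [30/37, 32/37) → index 8
j=10: u_10=307/330 ∈ [32/37, 35/37) → index 9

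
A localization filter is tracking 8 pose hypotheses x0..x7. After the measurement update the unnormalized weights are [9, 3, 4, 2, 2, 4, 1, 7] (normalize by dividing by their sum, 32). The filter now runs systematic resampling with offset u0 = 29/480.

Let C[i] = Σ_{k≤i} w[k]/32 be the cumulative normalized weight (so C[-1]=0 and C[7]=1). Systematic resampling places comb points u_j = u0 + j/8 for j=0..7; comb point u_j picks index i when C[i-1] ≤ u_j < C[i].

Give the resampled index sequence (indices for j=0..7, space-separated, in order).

0 0 1 2 3 5 7 7

C = [9/32, 3/8, 1/2, 9/16, 5/8, 3/4, 25/32, 1]
j=0: u_0=29/480 ∈ [0, 9/32) → index 0
j=1: u_1=89/480 ∈ [0, 9/32) → index 0
j=2: u_2=149/480 ∈ [9/32, 3/8) → index 1
j=3: u_3=209/480 ∈ [3/8, 1/2) → index 2
j=4: u_4=269/480 ∈ [1/2, 9/16) → index 3
j=5: u_5=329/480 ∈ [5/8, 3/4) → index 5
j=6: u_6=389/480 ∈ [25/32, 1) → index 7
j=7: u_7=449/480 ∈ [25/32, 1) → index 7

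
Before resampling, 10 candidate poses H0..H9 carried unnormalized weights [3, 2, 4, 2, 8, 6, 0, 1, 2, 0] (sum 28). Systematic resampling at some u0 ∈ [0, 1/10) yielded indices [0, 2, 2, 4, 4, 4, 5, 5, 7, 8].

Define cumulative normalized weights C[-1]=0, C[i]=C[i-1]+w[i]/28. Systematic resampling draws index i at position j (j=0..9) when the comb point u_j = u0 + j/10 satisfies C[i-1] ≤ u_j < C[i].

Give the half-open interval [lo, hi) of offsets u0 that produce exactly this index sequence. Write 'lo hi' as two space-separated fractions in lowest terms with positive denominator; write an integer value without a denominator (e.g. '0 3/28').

13/140 1/10

C = [3/28, 5/28, 9/28, 11/28, 19/28, 25/28, 25/28, 13/14, 1, 1]
j=0 picked index 0: u0 ∈ [0, 3/28)
j=1 picked index 2: u0 ∈ [11/140, 31/140)
j=2 picked index 2: u0 ∈ [-3/140, 17/140)
j=3 picked index 4: u0 ∈ [13/140, 53/140)
j=4 picked index 4: u0 ∈ [-1/140, 39/140)
j=5 picked index 4: u0 ∈ [-3/28, 5/28)
j=6 picked index 5: u0 ∈ [11/140, 41/140)
j=7 picked index 5: u0 ∈ [-3/140, 27/140)
j=8 picked index 7: u0 ∈ [13/140, 9/70)
j=9 picked index 8: u0 ∈ [1/35, 1/10)
intersection: [13/140, 1/10)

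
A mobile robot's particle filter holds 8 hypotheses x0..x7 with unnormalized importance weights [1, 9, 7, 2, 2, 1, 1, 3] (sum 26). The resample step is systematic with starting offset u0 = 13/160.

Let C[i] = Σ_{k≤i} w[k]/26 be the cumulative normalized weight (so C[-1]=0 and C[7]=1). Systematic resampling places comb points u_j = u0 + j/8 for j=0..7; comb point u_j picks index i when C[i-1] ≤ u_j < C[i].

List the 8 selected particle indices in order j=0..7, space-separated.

C = [1/26, 5/13, 17/26, 19/26, 21/26, 11/13, 23/26, 1]
j=0: u_0=13/160 ∈ [1/26, 5/13) → index 1
j=1: u_1=33/160 ∈ [1/26, 5/13) → index 1
j=2: u_2=53/160 ∈ [1/26, 5/13) → index 1
j=3: u_3=73/160 ∈ [5/13, 17/26) → index 2
j=4: u_4=93/160 ∈ [5/13, 17/26) → index 2
j=5: u_5=113/160 ∈ [17/26, 19/26) → index 3
j=6: u_6=133/160 ∈ [21/26, 11/13) → index 5
j=7: u_7=153/160 ∈ [23/26, 1) → index 7

1 1 1 2 2 3 5 7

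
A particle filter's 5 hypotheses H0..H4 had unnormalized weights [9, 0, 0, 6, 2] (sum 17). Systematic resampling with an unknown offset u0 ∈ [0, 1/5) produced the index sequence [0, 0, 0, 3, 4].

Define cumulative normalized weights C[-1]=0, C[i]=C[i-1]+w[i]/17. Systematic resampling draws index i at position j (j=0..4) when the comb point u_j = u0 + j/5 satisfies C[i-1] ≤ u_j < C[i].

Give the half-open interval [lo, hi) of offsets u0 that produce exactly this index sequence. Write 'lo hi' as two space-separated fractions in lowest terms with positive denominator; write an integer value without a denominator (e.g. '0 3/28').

C = [9/17, 9/17, 9/17, 15/17, 1]
j=0 picked index 0: u0 ∈ [0, 9/17)
j=1 picked index 0: u0 ∈ [-1/5, 28/85)
j=2 picked index 0: u0 ∈ [-2/5, 11/85)
j=3 picked index 3: u0 ∈ [-6/85, 24/85)
j=4 picked index 4: u0 ∈ [7/85, 1/5)
intersection: [7/85, 11/85)

7/85 11/85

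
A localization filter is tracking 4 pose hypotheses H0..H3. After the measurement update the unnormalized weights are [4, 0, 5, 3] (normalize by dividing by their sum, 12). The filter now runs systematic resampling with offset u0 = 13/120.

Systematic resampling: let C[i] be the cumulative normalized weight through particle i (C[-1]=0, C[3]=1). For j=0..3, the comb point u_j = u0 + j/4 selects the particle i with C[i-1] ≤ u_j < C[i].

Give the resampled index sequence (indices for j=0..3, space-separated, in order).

C = [1/3, 1/3, 3/4, 1]
j=0: u_0=13/120 ∈ [0, 1/3) → index 0
j=1: u_1=43/120 ∈ [1/3, 3/4) → index 2
j=2: u_2=73/120 ∈ [1/3, 3/4) → index 2
j=3: u_3=103/120 ∈ [3/4, 1) → index 3

0 2 2 3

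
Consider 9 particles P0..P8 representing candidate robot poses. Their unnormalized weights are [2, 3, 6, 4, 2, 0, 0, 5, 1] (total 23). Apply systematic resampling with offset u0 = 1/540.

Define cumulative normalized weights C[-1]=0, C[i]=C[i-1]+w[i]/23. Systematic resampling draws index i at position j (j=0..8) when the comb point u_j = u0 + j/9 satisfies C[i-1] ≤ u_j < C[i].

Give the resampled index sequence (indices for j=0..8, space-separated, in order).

C = [2/23, 5/23, 11/23, 15/23, 17/23, 17/23, 17/23, 22/23, 1]
j=0: u_0=1/540 ∈ [0, 2/23) → index 0
j=1: u_1=61/540 ∈ [2/23, 5/23) → index 1
j=2: u_2=121/540 ∈ [5/23, 11/23) → index 2
j=3: u_3=181/540 ∈ [5/23, 11/23) → index 2
j=4: u_4=241/540 ∈ [5/23, 11/23) → index 2
j=5: u_5=301/540 ∈ [11/23, 15/23) → index 3
j=6: u_6=361/540 ∈ [15/23, 17/23) → index 4
j=7: u_7=421/540 ∈ [17/23, 22/23) → index 7
j=8: u_8=481/540 ∈ [17/23, 22/23) → index 7

0 1 2 2 2 3 4 7 7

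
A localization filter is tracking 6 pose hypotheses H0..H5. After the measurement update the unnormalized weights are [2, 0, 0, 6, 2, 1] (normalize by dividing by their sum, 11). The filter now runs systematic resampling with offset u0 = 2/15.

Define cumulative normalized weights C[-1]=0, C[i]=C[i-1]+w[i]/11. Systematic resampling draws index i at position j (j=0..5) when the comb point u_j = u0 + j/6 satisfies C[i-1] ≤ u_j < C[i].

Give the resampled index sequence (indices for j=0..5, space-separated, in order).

C = [2/11, 2/11, 2/11, 8/11, 10/11, 1]
j=0: u_0=2/15 ∈ [0, 2/11) → index 0
j=1: u_1=3/10 ∈ [2/11, 8/11) → index 3
j=2: u_2=7/15 ∈ [2/11, 8/11) → index 3
j=3: u_3=19/30 ∈ [2/11, 8/11) → index 3
j=4: u_4=4/5 ∈ [8/11, 10/11) → index 4
j=5: u_5=29/30 ∈ [10/11, 1) → index 5

0 3 3 3 4 5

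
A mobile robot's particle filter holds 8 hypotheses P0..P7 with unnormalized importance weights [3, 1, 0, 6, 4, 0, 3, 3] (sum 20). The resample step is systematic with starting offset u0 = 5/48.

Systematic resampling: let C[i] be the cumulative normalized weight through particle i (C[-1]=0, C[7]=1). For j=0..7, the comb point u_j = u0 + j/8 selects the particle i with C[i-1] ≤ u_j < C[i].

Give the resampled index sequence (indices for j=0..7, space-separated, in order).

0 3 3 3 4 6 7 7

C = [3/20, 1/5, 1/5, 1/2, 7/10, 7/10, 17/20, 1]
j=0: u_0=5/48 ∈ [0, 3/20) → index 0
j=1: u_1=11/48 ∈ [1/5, 1/2) → index 3
j=2: u_2=17/48 ∈ [1/5, 1/2) → index 3
j=3: u_3=23/48 ∈ [1/5, 1/2) → index 3
j=4: u_4=29/48 ∈ [1/2, 7/10) → index 4
j=5: u_5=35/48 ∈ [7/10, 17/20) → index 6
j=6: u_6=41/48 ∈ [17/20, 1) → index 7
j=7: u_7=47/48 ∈ [17/20, 1) → index 7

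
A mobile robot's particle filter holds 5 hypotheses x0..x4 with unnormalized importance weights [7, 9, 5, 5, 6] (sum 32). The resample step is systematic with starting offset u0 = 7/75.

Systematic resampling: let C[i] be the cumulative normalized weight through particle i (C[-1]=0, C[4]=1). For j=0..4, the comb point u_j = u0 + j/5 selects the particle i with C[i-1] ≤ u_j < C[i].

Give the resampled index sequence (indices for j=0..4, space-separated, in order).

C = [7/32, 1/2, 21/32, 13/16, 1]
j=0: u_0=7/75 ∈ [0, 7/32) → index 0
j=1: u_1=22/75 ∈ [7/32, 1/2) → index 1
j=2: u_2=37/75 ∈ [7/32, 1/2) → index 1
j=3: u_3=52/75 ∈ [21/32, 13/16) → index 3
j=4: u_4=67/75 ∈ [13/16, 1) → index 4

0 1 1 3 4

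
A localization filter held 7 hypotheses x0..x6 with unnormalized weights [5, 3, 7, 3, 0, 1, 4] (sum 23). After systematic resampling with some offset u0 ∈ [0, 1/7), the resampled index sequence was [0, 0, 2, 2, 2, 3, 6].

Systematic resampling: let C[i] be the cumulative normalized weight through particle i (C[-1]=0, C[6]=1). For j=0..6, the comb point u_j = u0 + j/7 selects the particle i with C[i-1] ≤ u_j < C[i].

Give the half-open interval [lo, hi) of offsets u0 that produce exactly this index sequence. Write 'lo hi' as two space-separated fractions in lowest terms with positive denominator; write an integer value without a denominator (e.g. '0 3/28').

10/161 11/161

C = [5/23, 8/23, 15/23, 18/23, 18/23, 19/23, 1]
j=0 picked index 0: u0 ∈ [0, 5/23)
j=1 picked index 0: u0 ∈ [-1/7, 12/161)
j=2 picked index 2: u0 ∈ [10/161, 59/161)
j=3 picked index 2: u0 ∈ [-13/161, 36/161)
j=4 picked index 2: u0 ∈ [-36/161, 13/161)
j=5 picked index 3: u0 ∈ [-10/161, 11/161)
j=6 picked index 6: u0 ∈ [-5/161, 1/7)
intersection: [10/161, 11/161)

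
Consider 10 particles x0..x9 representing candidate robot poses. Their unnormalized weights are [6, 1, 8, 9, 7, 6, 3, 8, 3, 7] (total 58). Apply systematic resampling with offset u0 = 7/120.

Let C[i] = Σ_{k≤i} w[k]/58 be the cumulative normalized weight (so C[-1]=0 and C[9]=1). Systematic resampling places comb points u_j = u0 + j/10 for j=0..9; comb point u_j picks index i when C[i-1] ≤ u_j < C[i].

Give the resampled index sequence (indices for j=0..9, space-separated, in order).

0 2 2 3 4 5 6 7 8 9

C = [3/29, 7/58, 15/58, 12/29, 31/58, 37/58, 20/29, 24/29, 51/58, 1]
j=0: u_0=7/120 ∈ [0, 3/29) → index 0
j=1: u_1=19/120 ∈ [7/58, 15/58) → index 2
j=2: u_2=31/120 ∈ [7/58, 15/58) → index 2
j=3: u_3=43/120 ∈ [15/58, 12/29) → index 3
j=4: u_4=11/24 ∈ [12/29, 31/58) → index 4
j=5: u_5=67/120 ∈ [31/58, 37/58) → index 5
j=6: u_6=79/120 ∈ [37/58, 20/29) → index 6
j=7: u_7=91/120 ∈ [20/29, 24/29) → index 7
j=8: u_8=103/120 ∈ [24/29, 51/58) → index 8
j=9: u_9=23/24 ∈ [51/58, 1) → index 9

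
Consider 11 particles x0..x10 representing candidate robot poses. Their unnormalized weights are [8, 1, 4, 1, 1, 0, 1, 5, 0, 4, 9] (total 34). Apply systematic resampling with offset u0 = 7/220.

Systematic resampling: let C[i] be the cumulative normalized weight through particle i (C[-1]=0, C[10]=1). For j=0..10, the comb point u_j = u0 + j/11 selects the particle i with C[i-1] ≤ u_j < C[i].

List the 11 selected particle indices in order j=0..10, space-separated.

0 0 0 2 3 7 7 9 10 10 10

C = [4/17, 9/34, 13/34, 7/17, 15/34, 15/34, 8/17, 21/34, 21/34, 25/34, 1]
j=0: u_0=7/220 ∈ [0, 4/17) → index 0
j=1: u_1=27/220 ∈ [0, 4/17) → index 0
j=2: u_2=47/220 ∈ [0, 4/17) → index 0
j=3: u_3=67/220 ∈ [9/34, 13/34) → index 2
j=4: u_4=87/220 ∈ [13/34, 7/17) → index 3
j=5: u_5=107/220 ∈ [8/17, 21/34) → index 7
j=6: u_6=127/220 ∈ [8/17, 21/34) → index 7
j=7: u_7=147/220 ∈ [21/34, 25/34) → index 9
j=8: u_8=167/220 ∈ [25/34, 1) → index 10
j=9: u_9=17/20 ∈ [25/34, 1) → index 10
j=10: u_10=207/220 ∈ [25/34, 1) → index 10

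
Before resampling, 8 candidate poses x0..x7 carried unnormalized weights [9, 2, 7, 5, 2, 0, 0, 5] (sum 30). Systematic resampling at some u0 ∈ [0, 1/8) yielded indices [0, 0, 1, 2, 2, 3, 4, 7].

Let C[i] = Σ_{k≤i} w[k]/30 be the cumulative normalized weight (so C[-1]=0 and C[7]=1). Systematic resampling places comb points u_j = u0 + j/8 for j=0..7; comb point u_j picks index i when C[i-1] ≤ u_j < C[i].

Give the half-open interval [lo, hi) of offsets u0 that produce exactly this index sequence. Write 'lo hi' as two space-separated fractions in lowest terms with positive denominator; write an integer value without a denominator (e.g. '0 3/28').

1/20 1/12

C = [3/10, 11/30, 3/5, 23/30, 5/6, 5/6, 5/6, 1]
j=0 picked index 0: u0 ∈ [0, 3/10)
j=1 picked index 0: u0 ∈ [-1/8, 7/40)
j=2 picked index 1: u0 ∈ [1/20, 7/60)
j=3 picked index 2: u0 ∈ [-1/120, 9/40)
j=4 picked index 2: u0 ∈ [-2/15, 1/10)
j=5 picked index 3: u0 ∈ [-1/40, 17/120)
j=6 picked index 4: u0 ∈ [1/60, 1/12)
j=7 picked index 7: u0 ∈ [-1/24, 1/8)
intersection: [1/20, 1/12)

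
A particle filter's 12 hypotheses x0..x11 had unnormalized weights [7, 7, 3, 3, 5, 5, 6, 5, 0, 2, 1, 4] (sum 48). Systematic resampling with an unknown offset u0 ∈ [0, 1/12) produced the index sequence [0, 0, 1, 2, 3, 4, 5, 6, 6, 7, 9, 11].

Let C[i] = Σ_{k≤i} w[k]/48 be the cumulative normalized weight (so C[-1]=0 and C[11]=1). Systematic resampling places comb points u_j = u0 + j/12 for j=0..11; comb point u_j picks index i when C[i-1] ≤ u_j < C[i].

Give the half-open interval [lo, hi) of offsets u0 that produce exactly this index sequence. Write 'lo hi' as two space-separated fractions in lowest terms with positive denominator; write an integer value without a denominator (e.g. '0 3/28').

C = [7/48, 7/24, 17/48, 5/12, 25/48, 5/8, 3/4, 41/48, 41/48, 43/48, 11/12, 1]
j=0 picked index 0: u0 ∈ [0, 7/48)
j=1 picked index 0: u0 ∈ [-1/12, 1/16)
j=2 picked index 1: u0 ∈ [-1/48, 1/8)
j=3 picked index 2: u0 ∈ [1/24, 5/48)
j=4 picked index 3: u0 ∈ [1/48, 1/12)
j=5 picked index 4: u0 ∈ [0, 5/48)
j=6 picked index 5: u0 ∈ [1/48, 1/8)
j=7 picked index 6: u0 ∈ [1/24, 1/6)
j=8 picked index 6: u0 ∈ [-1/24, 1/12)
j=9 picked index 7: u0 ∈ [0, 5/48)
j=10 picked index 9: u0 ∈ [1/48, 1/16)
j=11 picked index 11: u0 ∈ [0, 1/12)
intersection: [1/24, 1/16)

1/24 1/16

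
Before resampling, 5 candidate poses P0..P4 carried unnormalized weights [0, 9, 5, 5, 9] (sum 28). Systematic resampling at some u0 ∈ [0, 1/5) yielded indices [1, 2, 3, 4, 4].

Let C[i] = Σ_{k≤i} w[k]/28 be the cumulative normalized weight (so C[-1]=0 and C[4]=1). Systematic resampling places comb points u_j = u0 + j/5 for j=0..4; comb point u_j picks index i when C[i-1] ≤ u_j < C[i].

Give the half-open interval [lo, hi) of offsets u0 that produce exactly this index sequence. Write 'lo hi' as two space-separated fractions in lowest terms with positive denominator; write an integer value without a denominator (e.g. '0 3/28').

C = [0, 9/28, 1/2, 19/28, 1]
j=0 picked index 1: u0 ∈ [0, 9/28)
j=1 picked index 2: u0 ∈ [17/140, 3/10)
j=2 picked index 3: u0 ∈ [1/10, 39/140)
j=3 picked index 4: u0 ∈ [11/140, 2/5)
j=4 picked index 4: u0 ∈ [-17/140, 1/5)
intersection: [17/140, 1/5)

17/140 1/5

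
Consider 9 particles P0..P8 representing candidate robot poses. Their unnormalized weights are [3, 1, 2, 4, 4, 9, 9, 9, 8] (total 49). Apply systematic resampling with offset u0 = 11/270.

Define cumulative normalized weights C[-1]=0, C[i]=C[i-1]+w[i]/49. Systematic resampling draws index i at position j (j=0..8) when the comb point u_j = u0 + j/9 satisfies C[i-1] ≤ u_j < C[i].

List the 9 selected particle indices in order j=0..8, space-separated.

0 3 4 5 6 6 7 7 8

C = [3/49, 4/49, 6/49, 10/49, 2/7, 23/49, 32/49, 41/49, 1]
j=0: u_0=11/270 ∈ [0, 3/49) → index 0
j=1: u_1=41/270 ∈ [6/49, 10/49) → index 3
j=2: u_2=71/270 ∈ [10/49, 2/7) → index 4
j=3: u_3=101/270 ∈ [2/7, 23/49) → index 5
j=4: u_4=131/270 ∈ [23/49, 32/49) → index 6
j=5: u_5=161/270 ∈ [23/49, 32/49) → index 6
j=6: u_6=191/270 ∈ [32/49, 41/49) → index 7
j=7: u_7=221/270 ∈ [32/49, 41/49) → index 7
j=8: u_8=251/270 ∈ [41/49, 1) → index 8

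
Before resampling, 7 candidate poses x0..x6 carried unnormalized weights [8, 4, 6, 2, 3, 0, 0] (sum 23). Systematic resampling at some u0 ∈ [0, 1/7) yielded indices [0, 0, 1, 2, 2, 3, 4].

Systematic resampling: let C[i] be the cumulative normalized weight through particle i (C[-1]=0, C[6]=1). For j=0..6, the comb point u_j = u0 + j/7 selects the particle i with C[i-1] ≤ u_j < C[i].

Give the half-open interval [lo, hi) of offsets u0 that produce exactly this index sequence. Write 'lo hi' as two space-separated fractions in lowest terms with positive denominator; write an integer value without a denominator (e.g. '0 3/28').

15/161 1/7

C = [8/23, 12/23, 18/23, 20/23, 1, 1, 1]
j=0 picked index 0: u0 ∈ [0, 8/23)
j=1 picked index 0: u0 ∈ [-1/7, 33/161)
j=2 picked index 1: u0 ∈ [10/161, 38/161)
j=3 picked index 2: u0 ∈ [15/161, 57/161)
j=4 picked index 2: u0 ∈ [-8/161, 34/161)
j=5 picked index 3: u0 ∈ [11/161, 25/161)
j=6 picked index 4: u0 ∈ [2/161, 1/7)
intersection: [15/161, 1/7)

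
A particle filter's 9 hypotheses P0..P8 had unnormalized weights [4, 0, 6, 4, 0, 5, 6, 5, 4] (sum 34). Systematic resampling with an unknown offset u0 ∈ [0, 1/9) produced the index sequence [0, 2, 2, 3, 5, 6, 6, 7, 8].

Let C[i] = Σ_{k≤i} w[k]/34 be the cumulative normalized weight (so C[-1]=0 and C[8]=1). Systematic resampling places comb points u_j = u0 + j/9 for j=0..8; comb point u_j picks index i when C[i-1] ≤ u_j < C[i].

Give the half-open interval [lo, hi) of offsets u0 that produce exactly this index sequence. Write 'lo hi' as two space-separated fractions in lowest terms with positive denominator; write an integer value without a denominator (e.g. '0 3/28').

C = [2/17, 2/17, 5/17, 7/17, 7/17, 19/34, 25/34, 15/17, 1]
j=0 picked index 0: u0 ∈ [0, 2/17)
j=1 picked index 2: u0 ∈ [1/153, 28/153)
j=2 picked index 2: u0 ∈ [-16/153, 11/153)
j=3 picked index 3: u0 ∈ [-2/51, 4/51)
j=4 picked index 5: u0 ∈ [-5/153, 35/306)
j=5 picked index 6: u0 ∈ [1/306, 55/306)
j=6 picked index 6: u0 ∈ [-11/102, 7/102)
j=7 picked index 7: u0 ∈ [-13/306, 16/153)
j=8 picked index 8: u0 ∈ [-1/153, 1/9)
intersection: [1/153, 7/102)

1/153 7/102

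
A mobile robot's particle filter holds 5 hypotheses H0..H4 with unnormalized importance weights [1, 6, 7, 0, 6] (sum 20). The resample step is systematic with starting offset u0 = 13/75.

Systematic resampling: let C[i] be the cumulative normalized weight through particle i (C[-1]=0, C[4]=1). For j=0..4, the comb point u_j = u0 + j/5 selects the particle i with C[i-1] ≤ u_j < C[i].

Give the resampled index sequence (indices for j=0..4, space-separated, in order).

C = [1/20, 7/20, 7/10, 7/10, 1]
j=0: u_0=13/75 ∈ [1/20, 7/20) → index 1
j=1: u_1=28/75 ∈ [7/20, 7/10) → index 2
j=2: u_2=43/75 ∈ [7/20, 7/10) → index 2
j=3: u_3=58/75 ∈ [7/10, 1) → index 4
j=4: u_4=73/75 ∈ [7/10, 1) → index 4

1 2 2 4 4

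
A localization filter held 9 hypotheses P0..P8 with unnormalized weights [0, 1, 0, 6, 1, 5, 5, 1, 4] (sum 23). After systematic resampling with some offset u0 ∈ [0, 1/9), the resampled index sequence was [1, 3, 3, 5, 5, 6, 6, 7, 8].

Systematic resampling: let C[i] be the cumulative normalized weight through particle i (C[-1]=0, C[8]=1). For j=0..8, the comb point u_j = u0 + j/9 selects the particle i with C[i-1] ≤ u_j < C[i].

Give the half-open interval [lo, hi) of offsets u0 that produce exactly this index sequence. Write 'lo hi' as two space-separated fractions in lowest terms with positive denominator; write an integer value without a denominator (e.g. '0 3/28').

C = [0, 1/23, 1/23, 7/23, 8/23, 13/23, 18/23, 19/23, 1]
j=0 picked index 1: u0 ∈ [0, 1/23)
j=1 picked index 3: u0 ∈ [-14/207, 40/207)
j=2 picked index 3: u0 ∈ [-37/207, 17/207)
j=3 picked index 5: u0 ∈ [1/69, 16/69)
j=4 picked index 5: u0 ∈ [-20/207, 25/207)
j=5 picked index 6: u0 ∈ [2/207, 47/207)
j=6 picked index 6: u0 ∈ [-7/69, 8/69)
j=7 picked index 7: u0 ∈ [1/207, 10/207)
j=8 picked index 8: u0 ∈ [-13/207, 1/9)
intersection: [1/69, 1/23)

1/69 1/23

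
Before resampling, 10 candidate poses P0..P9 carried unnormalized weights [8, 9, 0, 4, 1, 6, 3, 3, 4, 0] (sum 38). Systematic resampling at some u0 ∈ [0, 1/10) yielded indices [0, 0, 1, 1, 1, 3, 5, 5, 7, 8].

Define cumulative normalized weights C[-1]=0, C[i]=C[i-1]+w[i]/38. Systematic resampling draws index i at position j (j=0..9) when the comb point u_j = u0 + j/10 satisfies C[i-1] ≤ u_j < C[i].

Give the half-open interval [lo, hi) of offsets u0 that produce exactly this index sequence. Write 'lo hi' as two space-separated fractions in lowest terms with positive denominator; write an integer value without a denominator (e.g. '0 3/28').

C = [4/19, 17/38, 17/38, 21/38, 11/19, 14/19, 31/38, 17/19, 1, 1]
j=0 picked index 0: u0 ∈ [0, 4/19)
j=1 picked index 0: u0 ∈ [-1/10, 21/190)
j=2 picked index 1: u0 ∈ [1/95, 47/190)
j=3 picked index 1: u0 ∈ [-17/190, 14/95)
j=4 picked index 1: u0 ∈ [-18/95, 9/190)
j=5 picked index 3: u0 ∈ [-1/19, 1/19)
j=6 picked index 5: u0 ∈ [-2/95, 13/95)
j=7 picked index 5: u0 ∈ [-23/190, 7/190)
j=8 picked index 7: u0 ∈ [3/190, 9/95)
j=9 picked index 8: u0 ∈ [-1/190, 1/10)
intersection: [3/190, 7/190)

3/190 7/190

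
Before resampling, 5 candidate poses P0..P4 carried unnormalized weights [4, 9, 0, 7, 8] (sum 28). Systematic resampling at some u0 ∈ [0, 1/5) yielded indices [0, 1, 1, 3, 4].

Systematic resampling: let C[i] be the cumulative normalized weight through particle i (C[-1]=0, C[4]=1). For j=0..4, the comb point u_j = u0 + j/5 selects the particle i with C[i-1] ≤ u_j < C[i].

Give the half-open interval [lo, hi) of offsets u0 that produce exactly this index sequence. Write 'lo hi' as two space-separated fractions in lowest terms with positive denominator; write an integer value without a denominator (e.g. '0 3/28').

0 9/140

C = [1/7, 13/28, 13/28, 5/7, 1]
j=0 picked index 0: u0 ∈ [0, 1/7)
j=1 picked index 1: u0 ∈ [-2/35, 37/140)
j=2 picked index 1: u0 ∈ [-9/35, 9/140)
j=3 picked index 3: u0 ∈ [-19/140, 4/35)
j=4 picked index 4: u0 ∈ [-3/35, 1/5)
intersection: [0, 9/140)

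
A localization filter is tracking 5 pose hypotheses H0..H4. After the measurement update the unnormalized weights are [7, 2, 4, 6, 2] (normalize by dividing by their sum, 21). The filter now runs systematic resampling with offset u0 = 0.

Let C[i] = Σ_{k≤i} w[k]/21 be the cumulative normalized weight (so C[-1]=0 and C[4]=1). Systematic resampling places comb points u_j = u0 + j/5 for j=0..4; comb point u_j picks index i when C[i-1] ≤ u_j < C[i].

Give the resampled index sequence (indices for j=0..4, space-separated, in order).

C = [1/3, 3/7, 13/21, 19/21, 1]
j=0: u_0=0 ∈ [0, 1/3) → index 0
j=1: u_1=1/5 ∈ [0, 1/3) → index 0
j=2: u_2=2/5 ∈ [1/3, 3/7) → index 1
j=3: u_3=3/5 ∈ [3/7, 13/21) → index 2
j=4: u_4=4/5 ∈ [13/21, 19/21) → index 3

0 0 1 2 3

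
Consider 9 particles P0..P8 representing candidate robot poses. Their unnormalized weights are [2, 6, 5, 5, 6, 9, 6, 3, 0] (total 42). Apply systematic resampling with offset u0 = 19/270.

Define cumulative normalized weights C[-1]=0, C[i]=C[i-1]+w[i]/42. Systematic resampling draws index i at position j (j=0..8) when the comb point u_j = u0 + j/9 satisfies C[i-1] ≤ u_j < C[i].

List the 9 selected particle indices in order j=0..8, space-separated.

C = [1/21, 4/21, 13/42, 3/7, 4/7, 11/14, 13/14, 1, 1]
j=0: u_0=19/270 ∈ [1/21, 4/21) → index 1
j=1: u_1=49/270 ∈ [1/21, 4/21) → index 1
j=2: u_2=79/270 ∈ [4/21, 13/42) → index 2
j=3: u_3=109/270 ∈ [13/42, 3/7) → index 3
j=4: u_4=139/270 ∈ [3/7, 4/7) → index 4
j=5: u_5=169/270 ∈ [4/7, 11/14) → index 5
j=6: u_6=199/270 ∈ [4/7, 11/14) → index 5
j=7: u_7=229/270 ∈ [11/14, 13/14) → index 6
j=8: u_8=259/270 ∈ [13/14, 1) → index 7

1 1 2 3 4 5 5 6 7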